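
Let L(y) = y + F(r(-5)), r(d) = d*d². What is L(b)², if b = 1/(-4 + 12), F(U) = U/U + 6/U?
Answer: 1159929/1000000 ≈ 1.1599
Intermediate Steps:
r(d) = d³
F(U) = 1 + 6/U
b = ⅛ (b = 1/8 = ⅛ ≈ 0.12500)
L(y) = 119/125 + y (L(y) = y + (6 + (-5)³)/((-5)³) = y + (6 - 125)/(-125) = y - 1/125*(-119) = y + 119/125 = 119/125 + y)
L(b)² = (119/125 + ⅛)² = (1077/1000)² = 1159929/1000000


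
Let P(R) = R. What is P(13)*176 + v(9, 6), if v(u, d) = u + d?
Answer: 2303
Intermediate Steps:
v(u, d) = d + u
P(13)*176 + v(9, 6) = 13*176 + (6 + 9) = 2288 + 15 = 2303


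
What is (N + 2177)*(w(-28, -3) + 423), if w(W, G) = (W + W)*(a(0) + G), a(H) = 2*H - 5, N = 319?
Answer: 2174016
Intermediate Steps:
a(H) = -5 + 2*H
w(W, G) = 2*W*(-5 + G) (w(W, G) = (W + W)*((-5 + 2*0) + G) = (2*W)*((-5 + 0) + G) = (2*W)*(-5 + G) = 2*W*(-5 + G))
(N + 2177)*(w(-28, -3) + 423) = (319 + 2177)*(2*(-28)*(-5 - 3) + 423) = 2496*(2*(-28)*(-8) + 423) = 2496*(448 + 423) = 2496*871 = 2174016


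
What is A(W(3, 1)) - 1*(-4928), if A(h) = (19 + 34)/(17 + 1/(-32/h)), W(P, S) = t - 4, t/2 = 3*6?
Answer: 78901/16 ≈ 4931.3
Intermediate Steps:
t = 36 (t = 2*(3*6) = 2*18 = 36)
W(P, S) = 32 (W(P, S) = 36 - 4 = 32)
A(h) = 53/(17 - h/32)
A(W(3, 1)) - 1*(-4928) = -1696/(-544 + 32) - 1*(-4928) = -1696/(-512) + 4928 = -1696*(-1/512) + 4928 = 53/16 + 4928 = 78901/16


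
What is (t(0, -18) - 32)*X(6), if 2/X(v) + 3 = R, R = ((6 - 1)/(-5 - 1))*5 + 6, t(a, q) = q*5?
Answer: 1464/7 ≈ 209.14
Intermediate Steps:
t(a, q) = 5*q
R = 11/6 (R = (5/(-6))*5 + 6 = (5*(-⅙))*5 + 6 = -⅚*5 + 6 = -25/6 + 6 = 11/6 ≈ 1.8333)
X(v) = -12/7 (X(v) = 2/(-3 + 11/6) = 2/(-7/6) = 2*(-6/7) = -12/7)
(t(0, -18) - 32)*X(6) = (5*(-18) - 32)*(-12/7) = (-90 - 32)*(-12/7) = -122*(-12/7) = 1464/7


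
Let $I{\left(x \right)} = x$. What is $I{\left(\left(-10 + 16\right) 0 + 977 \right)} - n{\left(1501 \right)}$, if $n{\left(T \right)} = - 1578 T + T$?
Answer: $2368054$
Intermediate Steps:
$n{\left(T \right)} = - 1577 T$
$I{\left(\left(-10 + 16\right) 0 + 977 \right)} - n{\left(1501 \right)} = \left(\left(-10 + 16\right) 0 + 977\right) - \left(-1577\right) 1501 = \left(6 \cdot 0 + 977\right) - -2367077 = \left(0 + 977\right) + 2367077 = 977 + 2367077 = 2368054$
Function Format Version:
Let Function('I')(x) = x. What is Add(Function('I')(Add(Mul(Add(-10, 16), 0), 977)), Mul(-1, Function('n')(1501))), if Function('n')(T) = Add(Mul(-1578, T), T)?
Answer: 2368054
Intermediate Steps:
Function('n')(T) = Mul(-1577, T)
Add(Function('I')(Add(Mul(Add(-10, 16), 0), 977)), Mul(-1, Function('n')(1501))) = Add(Add(Mul(Add(-10, 16), 0), 977), Mul(-1, Mul(-1577, 1501))) = Add(Add(Mul(6, 0), 977), Mul(-1, -2367077)) = Add(Add(0, 977), 2367077) = Add(977, 2367077) = 2368054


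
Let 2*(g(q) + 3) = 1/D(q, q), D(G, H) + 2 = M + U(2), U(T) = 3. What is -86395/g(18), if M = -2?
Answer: 172790/7 ≈ 24684.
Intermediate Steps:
D(G, H) = -1 (D(G, H) = -2 + (-2 + 3) = -2 + 1 = -1)
g(q) = -7/2 (g(q) = -3 + (½)/(-1) = -3 + (½)*(-1) = -3 - ½ = -7/2)
-86395/g(18) = -86395/(-7/2) = -86395*(-2/7) = 172790/7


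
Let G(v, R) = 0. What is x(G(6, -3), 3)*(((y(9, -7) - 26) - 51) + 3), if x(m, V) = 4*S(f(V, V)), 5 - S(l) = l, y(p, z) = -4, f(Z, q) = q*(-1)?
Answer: -2496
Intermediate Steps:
f(Z, q) = -q
S(l) = 5 - l
x(m, V) = 20 + 4*V (x(m, V) = 4*(5 - (-1)*V) = 4*(5 + V) = 20 + 4*V)
x(G(6, -3), 3)*(((y(9, -7) - 26) - 51) + 3) = (20 + 4*3)*(((-4 - 26) - 51) + 3) = (20 + 12)*((-30 - 51) + 3) = 32*(-81 + 3) = 32*(-78) = -2496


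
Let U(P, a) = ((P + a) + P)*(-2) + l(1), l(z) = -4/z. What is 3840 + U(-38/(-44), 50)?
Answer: 41058/11 ≈ 3732.5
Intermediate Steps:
U(P, a) = -4 - 4*P - 2*a (U(P, a) = ((P + a) + P)*(-2) - 4/1 = (a + 2*P)*(-2) - 4*1 = (-4*P - 2*a) - 4 = -4 - 4*P - 2*a)
3840 + U(-38/(-44), 50) = 3840 + (-4 - (-152)/(-44) - 2*50) = 3840 + (-4 - (-152)*(-1)/44 - 100) = 3840 + (-4 - 4*19/22 - 100) = 3840 + (-4 - 38/11 - 100) = 3840 - 1182/11 = 41058/11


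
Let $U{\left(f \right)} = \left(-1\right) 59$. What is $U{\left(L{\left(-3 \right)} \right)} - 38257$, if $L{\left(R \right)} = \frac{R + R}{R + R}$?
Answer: $-38316$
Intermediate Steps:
$L{\left(R \right)} = 1$ ($L{\left(R \right)} = \frac{2 R}{2 R} = 2 R \frac{1}{2 R} = 1$)
$U{\left(f \right)} = -59$
$U{\left(L{\left(-3 \right)} \right)} - 38257 = -59 - 38257 = -38316$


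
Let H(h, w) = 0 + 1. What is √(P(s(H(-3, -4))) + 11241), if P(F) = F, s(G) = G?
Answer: √11242 ≈ 106.03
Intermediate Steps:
H(h, w) = 1
√(P(s(H(-3, -4))) + 11241) = √(1 + 11241) = √11242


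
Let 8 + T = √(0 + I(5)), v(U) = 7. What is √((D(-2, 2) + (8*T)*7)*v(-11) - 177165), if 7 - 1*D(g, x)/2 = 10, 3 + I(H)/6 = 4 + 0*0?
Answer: √(-180343 + 392*√6) ≈ 423.54*I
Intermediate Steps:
I(H) = 6 (I(H) = -18 + 6*(4 + 0*0) = -18 + 6*(4 + 0) = -18 + 6*4 = -18 + 24 = 6)
D(g, x) = -6 (D(g, x) = 14 - 2*10 = 14 - 20 = -6)
T = -8 + √6 (T = -8 + √(0 + 6) = -8 + √6 ≈ -5.5505)
√((D(-2, 2) + (8*T)*7)*v(-11) - 177165) = √((-6 + (8*(-8 + √6))*7)*7 - 177165) = √((-6 + (-64 + 8*√6)*7)*7 - 177165) = √((-6 + (-448 + 56*√6))*7 - 177165) = √((-454 + 56*√6)*7 - 177165) = √((-3178 + 392*√6) - 177165) = √(-180343 + 392*√6)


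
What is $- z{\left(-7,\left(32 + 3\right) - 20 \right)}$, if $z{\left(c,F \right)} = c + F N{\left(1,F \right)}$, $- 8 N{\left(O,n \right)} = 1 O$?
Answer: $\frac{71}{8} \approx 8.875$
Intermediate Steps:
$N{\left(O,n \right)} = - \frac{O}{8}$ ($N{\left(O,n \right)} = - \frac{1 O}{8} = - \frac{O}{8}$)
$z{\left(c,F \right)} = c - \frac{F}{8}$ ($z{\left(c,F \right)} = c + F \left(\left(- \frac{1}{8}\right) 1\right) = c + F \left(- \frac{1}{8}\right) = c - \frac{F}{8}$)
$- z{\left(-7,\left(32 + 3\right) - 20 \right)} = - (-7 - \frac{\left(32 + 3\right) - 20}{8}) = - (-7 - \frac{35 - 20}{8}) = - (-7 - \frac{15}{8}) = \left(-1\right) \left(- \frac{71}{8}\right) = \frac{71}{8}$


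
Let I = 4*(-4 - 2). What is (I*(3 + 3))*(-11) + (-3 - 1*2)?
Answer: 1579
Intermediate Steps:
I = -24 (I = 4*(-6) = -24)
(I*(3 + 3))*(-11) + (-3 - 1*2) = -24*(3 + 3)*(-11) + (-3 - 1*2) = -24*6*(-11) + (-3 - 2) = -144*(-11) - 5 = 1584 - 5 = 1579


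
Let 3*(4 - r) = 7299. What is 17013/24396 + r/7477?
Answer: 211677/568252 ≈ 0.37251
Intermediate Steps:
r = -2429 (r = 4 - ⅓*7299 = 4 - 2433 = -2429)
17013/24396 + r/7477 = 17013/24396 - 2429/7477 = 17013*(1/24396) - 2429*1/7477 = 53/76 - 2429/7477 = 211677/568252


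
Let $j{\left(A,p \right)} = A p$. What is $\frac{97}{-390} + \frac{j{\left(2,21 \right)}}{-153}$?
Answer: $- \frac{3469}{6630} \approx -0.52323$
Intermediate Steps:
$\frac{97}{-390} + \frac{j{\left(2,21 \right)}}{-153} = \frac{97}{-390} + \frac{2 \cdot 21}{-153} = 97 \left(- \frac{1}{390}\right) + 42 \left(- \frac{1}{153}\right) = - \frac{97}{390} - \frac{14}{51} = - \frac{3469}{6630}$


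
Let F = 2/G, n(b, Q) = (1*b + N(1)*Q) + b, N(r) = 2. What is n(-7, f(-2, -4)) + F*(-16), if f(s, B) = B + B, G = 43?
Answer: -1322/43 ≈ -30.744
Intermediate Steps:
f(s, B) = 2*B
n(b, Q) = 2*Q + 2*b (n(b, Q) = (1*b + 2*Q) + b = (b + 2*Q) + b = 2*Q + 2*b)
F = 2/43 ≈ 0.046512
n(-7, f(-2, -4)) + F*(-16) = (2*(2*(-4)) + 2*(-7)) + (2/43)*(-16) = (2*(-8) - 14) - 32/43 = (-16 - 14) - 32/43 = -30 - 32/43 = -1322/43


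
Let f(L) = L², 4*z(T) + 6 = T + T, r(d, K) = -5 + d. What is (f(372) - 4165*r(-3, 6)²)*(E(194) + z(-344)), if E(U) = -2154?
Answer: 298329640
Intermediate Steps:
z(T) = -3/2 + T/2 (z(T) = -3/2 + (T + T)/4 = -3/2 + (2*T)/4 = -3/2 + T/2)
(f(372) - 4165*r(-3, 6)²)*(E(194) + z(-344)) = (372² - 4165*(-5 - 3)²)*(-2154 + (-3/2 + (½)*(-344))) = (138384 - 4165*(-8)²)*(-2154 + (-3/2 - 172)) = (138384 - 4165*64)*(-2154 - 347/2) = (138384 - 266560)*(-4655/2) = -128176*(-4655/2) = 298329640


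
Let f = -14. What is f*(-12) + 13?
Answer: 181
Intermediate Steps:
f*(-12) + 13 = -14*(-12) + 13 = 168 + 13 = 181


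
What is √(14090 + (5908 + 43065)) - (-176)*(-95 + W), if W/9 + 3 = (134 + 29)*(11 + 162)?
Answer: 44645744 + 21*√143 ≈ 4.4646e+7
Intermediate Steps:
W = 253764 (W = -27 + 9*((134 + 29)*(11 + 162)) = -27 + 9*(163*173) = -27 + 9*28199 = -27 + 253791 = 253764)
√(14090 + (5908 + 43065)) - (-176)*(-95 + W) = √(14090 + (5908 + 43065)) - (-176)*(-95 + 253764) = √(14090 + 48973) - (-176)*253669 = √63063 - 1*(-44645744) = 21*√143 + 44645744 = 44645744 + 21*√143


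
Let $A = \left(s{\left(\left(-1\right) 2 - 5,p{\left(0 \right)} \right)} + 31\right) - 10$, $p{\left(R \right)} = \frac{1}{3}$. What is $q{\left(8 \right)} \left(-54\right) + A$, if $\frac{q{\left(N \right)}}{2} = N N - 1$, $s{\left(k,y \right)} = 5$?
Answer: $-6778$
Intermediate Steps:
$p{\left(R \right)} = \frac{1}{3}$
$q{\left(N \right)} = -2 + 2 N^{2}$ ($q{\left(N \right)} = 2 \left(N N - 1\right) = 2 \left(N^{2} - 1\right) = 2 \left(-1 + N^{2}\right) = -2 + 2 N^{2}$)
$A = 26$ ($A = \left(5 + 31\right) - 10 = 36 - 10 = 26$)
$q{\left(8 \right)} \left(-54\right) + A = \left(-2 + 2 \cdot 8^{2}\right) \left(-54\right) + 26 = \left(-2 + 2 \cdot 64\right) \left(-54\right) + 26 = \left(-2 + 128\right) \left(-54\right) + 26 = 126 \left(-54\right) + 26 = -6804 + 26 = -6778$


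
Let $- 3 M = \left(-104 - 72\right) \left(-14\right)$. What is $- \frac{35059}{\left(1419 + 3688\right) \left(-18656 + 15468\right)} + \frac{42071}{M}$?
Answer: $- \frac{513700527083}{10029167456} \approx -51.221$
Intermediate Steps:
$M = - \frac{2464}{3}$ ($M = - \frac{\left(-104 - 72\right) \left(-14\right)}{3} = - \frac{\left(-176\right) \left(-14\right)}{3} = \left(- \frac{1}{3}\right) 2464 = - \frac{2464}{3} \approx -821.33$)
$- \frac{35059}{\left(1419 + 3688\right) \left(-18656 + 15468\right)} + \frac{42071}{M} = - \frac{35059}{\left(1419 + 3688\right) \left(-18656 + 15468\right)} + \frac{42071}{- \frac{2464}{3}} = - \frac{35059}{5107 \left(-3188\right)} + 42071 \left(- \frac{3}{2464}\right) = - \frac{35059}{-16281116} - \frac{126213}{2464} = \left(-35059\right) \left(- \frac{1}{16281116}\right) - \frac{126213}{2464} = \frac{35059}{16281116} - \frac{126213}{2464} = - \frac{513700527083}{10029167456}$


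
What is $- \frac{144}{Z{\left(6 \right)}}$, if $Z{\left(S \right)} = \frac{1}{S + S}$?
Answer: $-1728$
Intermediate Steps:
$Z{\left(S \right)} = \frac{1}{2 S}$
$- \frac{144}{Z{\left(6 \right)}} = - \frac{144}{\frac{1}{2} \cdot \frac{1}{6}} = - 144 \frac{1}{\frac{1}{12}} = \left(-144\right) 12 = -1728$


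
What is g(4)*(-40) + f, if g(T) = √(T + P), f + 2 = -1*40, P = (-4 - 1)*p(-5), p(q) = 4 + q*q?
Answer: -42 - 40*I*√141 ≈ -42.0 - 474.97*I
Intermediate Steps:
p(q) = 4 + q²
P = -145 (P = (-4 - 1)*(4 + (-5)²) = -5*(4 + 25) = -5*29 = -145)
f = -42 (f = -2 - 1*40 = -2 - 40 = -42)
g(T) = √(-145 + T) (g(T) = √(T - 145) = √(-145 + T))
g(4)*(-40) + f = √(-145 + 4)*(-40) - 42 = √(-141)*(-40) - 42 = (I*√141)*(-40) - 42 = -40*I*√141 - 42 = -42 - 40*I*√141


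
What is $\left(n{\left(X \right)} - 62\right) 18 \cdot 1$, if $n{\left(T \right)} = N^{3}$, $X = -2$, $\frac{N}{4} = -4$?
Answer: $-74844$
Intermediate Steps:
$N = -16$ ($N = 4 \left(-4\right) = -16$)
$n{\left(T \right)} = -4096$ ($n{\left(T \right)} = \left(-16\right)^{3} = -4096$)
$\left(n{\left(X \right)} - 62\right) 18 \cdot 1 = \left(-4096 - 62\right) 18 \cdot 1 = \left(-4158\right) 18 = -74844$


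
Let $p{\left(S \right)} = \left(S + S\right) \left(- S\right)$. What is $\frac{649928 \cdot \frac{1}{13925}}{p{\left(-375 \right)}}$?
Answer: $- \frac{324964}{1958203125} \approx -0.00016595$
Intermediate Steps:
$p{\left(S \right)} = - 2 S^{2}$ ($p{\left(S \right)} = 2 S \left(- S\right) = - 2 S^{2}$)
$\frac{649928 \cdot \frac{1}{13925}}{p{\left(-375 \right)}} = \frac{649928 \cdot \frac{1}{13925}}{\left(-2\right) \left(-375\right)^{2}} = \frac{649928 \cdot \frac{1}{13925}}{\left(-2\right) 140625} = \frac{649928}{13925 \left(-281250\right)} = \frac{649928}{13925} \left(- \frac{1}{281250}\right) = - \frac{324964}{1958203125}$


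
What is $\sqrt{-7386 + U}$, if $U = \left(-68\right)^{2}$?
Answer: $i \sqrt{2762} \approx 52.555 i$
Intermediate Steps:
$U = 4624$
$\sqrt{-7386 + U} = \sqrt{-7386 + 4624} = \sqrt{-2762} = i \sqrt{2762}$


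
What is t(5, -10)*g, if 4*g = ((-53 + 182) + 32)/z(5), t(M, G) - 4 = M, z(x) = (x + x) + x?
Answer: 483/20 ≈ 24.150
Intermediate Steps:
z(x) = 3*x (z(x) = 2*x + x = 3*x)
t(M, G) = 4 + M
g = 161/60 (g = (((-53 + 182) + 32)/((3*5)))/4 = ((129 + 32)/15)/4 = (161*(1/15))/4 = (1/4)*(161/15) = 161/60 ≈ 2.6833)
t(5, -10)*g = (4 + 5)*(161/60) = 9*(161/60) = 483/20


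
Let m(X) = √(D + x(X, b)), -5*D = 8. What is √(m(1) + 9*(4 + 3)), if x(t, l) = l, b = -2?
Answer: √(1575 + 15*I*√10)/5 ≈ 7.9382 + 0.11951*I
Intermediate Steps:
D = -8/5 (D = -⅕*8 = -8/5 ≈ -1.6000)
m(X) = 3*I*√10/5 (m(X) = √(-8/5 - 2) = √(-18/5) = 3*I*√10/5)
√(m(1) + 9*(4 + 3)) = √(3*I*√10/5 + 9*(4 + 3)) = √(3*I*√10/5 + 9*7) = √(3*I*√10/5 + 63) = √(63 + 3*I*√10/5)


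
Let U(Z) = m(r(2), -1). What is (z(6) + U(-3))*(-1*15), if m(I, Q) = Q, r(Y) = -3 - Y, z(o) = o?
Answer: -75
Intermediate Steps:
U(Z) = -1
(z(6) + U(-3))*(-1*15) = (6 - 1)*(-1*15) = 5*(-15) = -75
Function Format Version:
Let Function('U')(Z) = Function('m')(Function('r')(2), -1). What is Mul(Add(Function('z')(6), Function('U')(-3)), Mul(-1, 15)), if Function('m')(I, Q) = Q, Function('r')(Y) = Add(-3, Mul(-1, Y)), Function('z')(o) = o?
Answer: -75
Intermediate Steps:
Function('U')(Z) = -1
Mul(Add(Function('z')(6), Function('U')(-3)), Mul(-1, 15)) = Mul(Add(6, -1), Mul(-1, 15)) = Mul(5, -15) = -75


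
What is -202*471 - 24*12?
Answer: -95430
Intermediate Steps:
-202*471 - 24*12 = -95142 - 288 = -95430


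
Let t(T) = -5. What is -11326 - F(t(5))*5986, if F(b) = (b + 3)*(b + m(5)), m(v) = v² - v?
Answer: 168254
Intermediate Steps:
F(b) = (3 + b)*(20 + b) (F(b) = (b + 3)*(b + 5*(-1 + 5)) = (3 + b)*(b + 5*4) = (3 + b)*(b + 20) = (3 + b)*(20 + b))
-11326 - F(t(5))*5986 = -11326 - (60 + (-5)² + 23*(-5))*5986 = -11326 - (60 + 25 - 115)*5986 = -11326 - (-30)*5986 = -11326 - 1*(-179580) = -11326 + 179580 = 168254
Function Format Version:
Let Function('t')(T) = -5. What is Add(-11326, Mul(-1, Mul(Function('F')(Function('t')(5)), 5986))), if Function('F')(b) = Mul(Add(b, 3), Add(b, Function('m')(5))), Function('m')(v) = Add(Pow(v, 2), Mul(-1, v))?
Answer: 168254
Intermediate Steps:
Function('F')(b) = Mul(Add(3, b), Add(20, b)) (Function('F')(b) = Mul(Add(b, 3), Add(b, Mul(5, Add(-1, 5)))) = Mul(Add(3, b), Add(b, Mul(5, 4))) = Mul(Add(3, b), Add(b, 20)) = Mul(Add(3, b), Add(20, b)))
Add(-11326, Mul(-1, Mul(Function('F')(Function('t')(5)), 5986))) = Add(-11326, Mul(-1, Mul(Add(60, Pow(-5, 2), Mul(23, -5)), 5986))) = Add(-11326, Mul(-1, Mul(Add(60, 25, -115), 5986))) = Add(-11326, Mul(-1, Mul(-30, 5986))) = Add(-11326, Mul(-1, -179580)) = Add(-11326, 179580) = 168254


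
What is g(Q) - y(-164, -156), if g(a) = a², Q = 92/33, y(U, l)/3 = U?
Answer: 544252/1089 ≈ 499.77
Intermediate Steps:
y(U, l) = 3*U
Q = 92/33 (Q = 92*(1/33) = 92/33 ≈ 2.7879)
g(Q) - y(-164, -156) = (92/33)² - 3*(-164) = 8464/1089 - 1*(-492) = 8464/1089 + 492 = 544252/1089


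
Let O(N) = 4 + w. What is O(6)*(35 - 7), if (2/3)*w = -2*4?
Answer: -224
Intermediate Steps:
w = -12 (w = 3*(-2*4)/2 = (3/2)*(-8) = -12)
O(N) = -8 (O(N) = 4 - 12 = -8)
O(6)*(35 - 7) = -8*(35 - 7) = -8*28 = -224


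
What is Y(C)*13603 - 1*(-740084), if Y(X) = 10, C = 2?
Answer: 876114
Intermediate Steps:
Y(C)*13603 - 1*(-740084) = 10*13603 - 1*(-740084) = 136030 + 740084 = 876114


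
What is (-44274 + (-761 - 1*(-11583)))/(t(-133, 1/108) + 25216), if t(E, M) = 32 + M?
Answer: -3612816/2726785 ≈ -1.3249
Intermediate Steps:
(-44274 + (-761 - 1*(-11583)))/(t(-133, 1/108) + 25216) = (-44274 + (-761 - 1*(-11583)))/((32 + 1/108) + 25216) = (-44274 + (-761 + 11583))/((32 + 1/108) + 25216) = (-44274 + 10822)/(3457/108 + 25216) = -33452/2726785/108 = -33452*108/2726785 = -3612816/2726785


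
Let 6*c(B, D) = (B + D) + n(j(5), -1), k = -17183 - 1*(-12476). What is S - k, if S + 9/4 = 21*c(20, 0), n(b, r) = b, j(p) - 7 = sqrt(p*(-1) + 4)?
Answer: 19197/4 + 7*I/2 ≈ 4799.3 + 3.5*I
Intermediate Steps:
j(p) = 7 + sqrt(4 - p) (j(p) = 7 + sqrt(p*(-1) + 4) = 7 + sqrt(-p + 4) = 7 + sqrt(4 - p))
k = -4707 (k = -17183 + 12476 = -4707)
c(B, D) = 7/6 + I/6 + B/6 + D/6 (c(B, D) = ((B + D) + (7 + sqrt(4 - 1*5)))/6 = ((B + D) + (7 + sqrt(4 - 5)))/6 = ((B + D) + (7 + sqrt(-1)))/6 = ((B + D) + (7 + I))/6 = (7 + I + B + D)/6 = 7/6 + I/6 + B/6 + D/6)
S = 369/4 + 7*I/2 (S = -9/4 + 21*(7/6 + I/6 + (1/6)*20 + (1/6)*0) = -9/4 + 21*(7/6 + I/6 + 10/3 + 0) = -9/4 + 21*(9/2 + I/6) = -9/4 + (189/2 + 7*I/2) = 369/4 + 7*I/2 ≈ 92.25 + 3.5*I)
S - k = (369/4 + 7*I/2) - 1*(-4707) = (369/4 + 7*I/2) + 4707 = 19197/4 + 7*I/2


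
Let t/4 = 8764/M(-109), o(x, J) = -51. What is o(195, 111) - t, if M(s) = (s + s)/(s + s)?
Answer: -35107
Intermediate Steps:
M(s) = 1 (M(s) = (2*s)/((2*s)) = (2*s)*(1/(2*s)) = 1)
t = 35056 (t = 4*(8764/1) = 4*(8764*1) = 4*8764 = 35056)
o(195, 111) - t = -51 - 1*35056 = -51 - 35056 = -35107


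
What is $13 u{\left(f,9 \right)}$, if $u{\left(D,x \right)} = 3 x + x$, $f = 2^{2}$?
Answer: $468$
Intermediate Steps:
$f = 4$
$u{\left(D,x \right)} = 4 x$
$13 u{\left(f,9 \right)} = 13 \cdot 4 \cdot 9 = 13 \cdot 36 = 468$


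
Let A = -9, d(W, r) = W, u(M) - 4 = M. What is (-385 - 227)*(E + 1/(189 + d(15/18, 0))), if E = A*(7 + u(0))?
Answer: 4059180/67 ≈ 60585.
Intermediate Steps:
u(M) = 4 + M
E = -99 (E = -9*(7 + (4 + 0)) = -9*(7 + 4) = -9*11 = -99)
(-385 - 227)*(E + 1/(189 + d(15/18, 0))) = (-385 - 227)*(-99 + 1/(189 + 15/18)) = -612*(-99 + 1/(189 + 15*(1/18))) = -612*(-99 + 1/(189 + ⅚)) = -612*(-99 + 1/(1139/6)) = -612*(-99 + 6/1139) = -612*(-112755/1139) = 4059180/67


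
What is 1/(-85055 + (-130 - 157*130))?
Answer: -1/105595 ≈ -9.4701e-6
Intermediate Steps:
1/(-85055 + (-130 - 157*130)) = 1/(-85055 + (-130 - 20410)) = 1/(-85055 - 20540) = 1/(-105595) = -1/105595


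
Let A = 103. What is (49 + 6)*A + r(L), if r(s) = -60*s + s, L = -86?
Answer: 10739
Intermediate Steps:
r(s) = -59*s
(49 + 6)*A + r(L) = (49 + 6)*103 - 59*(-86) = 55*103 + 5074 = 5665 + 5074 = 10739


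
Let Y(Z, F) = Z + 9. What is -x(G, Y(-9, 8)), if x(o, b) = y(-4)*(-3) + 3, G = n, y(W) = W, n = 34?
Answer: -15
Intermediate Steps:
Y(Z, F) = 9 + Z
G = 34
x(o, b) = 15 (x(o, b) = -4*(-3) + 3 = 12 + 3 = 15)
-x(G, Y(-9, 8)) = -1*15 = -15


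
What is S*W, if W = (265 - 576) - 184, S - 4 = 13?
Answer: -8415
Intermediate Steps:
S = 17 (S = 4 + 13 = 17)
W = -495 (W = -311 - 184 = -495)
S*W = 17*(-495) = -8415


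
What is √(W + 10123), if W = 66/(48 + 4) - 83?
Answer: √6787898/26 ≈ 100.21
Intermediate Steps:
W = -2125/26 (W = 66/52 - 83 = (1/52)*66 - 83 = 33/26 - 83 = -2125/26 ≈ -81.731)
√(W + 10123) = √(-2125/26 + 10123) = √(261073/26) = √6787898/26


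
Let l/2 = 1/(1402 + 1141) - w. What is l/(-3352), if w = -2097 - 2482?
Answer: -5822199/2131034 ≈ -2.7321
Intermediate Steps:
w = -4579
l = 23288796/2543 (l = 2*(1/(1402 + 1141) - 1*(-4579)) = 2*(1/2543 + 4579) = 2*(11644398/2543) = 23288796/2543 ≈ 9158.0)
l/(-3352) = (23288796/2543)/(-3352) = (23288796/2543)*(-1/3352) = -5822199/2131034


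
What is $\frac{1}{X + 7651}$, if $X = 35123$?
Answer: $\frac{1}{42774} \approx 2.3379 \cdot 10^{-5}$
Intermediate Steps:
$\frac{1}{X + 7651} = \frac{1}{35123 + 7651} = \frac{1}{42774}$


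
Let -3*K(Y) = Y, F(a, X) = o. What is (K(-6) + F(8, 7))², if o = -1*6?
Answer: 16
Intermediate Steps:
o = -6
F(a, X) = -6
K(Y) = -Y/3
(K(-6) + F(8, 7))² = (-⅓*(-6) - 6)² = (2 - 6)² = (-4)² = 16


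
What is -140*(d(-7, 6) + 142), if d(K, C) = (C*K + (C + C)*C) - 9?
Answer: -22820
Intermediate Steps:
d(K, C) = -9 + 2*C**2 + C*K (d(K, C) = (C*K + (2*C)*C) - 9 = (C*K + 2*C**2) - 9 = (2*C**2 + C*K) - 9 = -9 + 2*C**2 + C*K)
-140*(d(-7, 6) + 142) = -140*((-9 + 2*6**2 + 6*(-7)) + 142) = -140*((-9 + 2*36 - 42) + 142) = -140*((-9 + 72 - 42) + 142) = -140*(21 + 142) = -140*163 = -22820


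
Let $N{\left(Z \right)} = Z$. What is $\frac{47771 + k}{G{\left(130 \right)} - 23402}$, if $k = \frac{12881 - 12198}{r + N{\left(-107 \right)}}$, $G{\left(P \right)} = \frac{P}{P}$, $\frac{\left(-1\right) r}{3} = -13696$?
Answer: $- \frac{1957704034}{958996381} \approx -2.0414$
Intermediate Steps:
$r = 41088$ ($r = \left(-3\right) \left(-13696\right) = 41088$)
$G{\left(P \right)} = 1$
$k = \frac{683}{40981}$ ($k = \frac{12881 - 12198}{41088 - 107} = \frac{683}{40981} \approx 0.016666$)
$\frac{47771 + k}{G{\left(130 \right)} - 23402} = \frac{47771 + \frac{683}{40981}}{1 - 23402} = \frac{1957704034}{40981 \left(-23401\right)} = \frac{1957704034}{40981} \left(- \frac{1}{23401}\right) = - \frac{1957704034}{958996381}$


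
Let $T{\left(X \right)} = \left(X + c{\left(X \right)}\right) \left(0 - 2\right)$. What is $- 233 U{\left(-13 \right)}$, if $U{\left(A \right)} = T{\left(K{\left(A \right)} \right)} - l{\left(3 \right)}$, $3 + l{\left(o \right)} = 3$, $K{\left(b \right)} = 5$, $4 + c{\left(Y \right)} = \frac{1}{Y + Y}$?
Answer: $\frac{2563}{5} \approx 512.6$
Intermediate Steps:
$c{\left(Y \right)} = -4 + \frac{1}{2 Y}$ ($c{\left(Y \right)} = -4 + \frac{1}{Y + Y} = -4 + \frac{1}{2 Y}$)
$l{\left(o \right)} = 0$ ($l{\left(o \right)} = -3 + 3 = 0$)
$T{\left(X \right)} = 8 - \frac{1}{X} - 2 X$ ($T{\left(X \right)} = \left(X - \left(4 - \frac{1}{2 X}\right)\right) \left(0 - 2\right) = \left(-4 + X + \frac{1}{2 X}\right) \left(-2\right) = 8 - \frac{1}{X} - 2 X$)
$U{\left(A \right)} = - \frac{11}{5}$ ($U{\left(A \right)} = \left(8 - \frac{1}{5} - 10\right) - 0 = \left(8 - \frac{1}{5} - 10\right) + 0 = - \frac{11}{5} + 0 = - \frac{11}{5}$)
$- 233 U{\left(-13 \right)} = \left(-233\right) \left(- \frac{11}{5}\right) = \frac{2563}{5}$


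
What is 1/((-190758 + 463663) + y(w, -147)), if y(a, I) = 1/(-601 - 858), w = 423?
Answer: 1459/398168394 ≈ 3.6643e-6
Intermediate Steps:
y(a, I) = -1/1459 (y(a, I) = 1/(-1459) = -1/1459)
1/((-190758 + 463663) + y(w, -147)) = 1/((-190758 + 463663) - 1/1459) = 1/(272905 - 1/1459) = 1/(398168394/1459) = 1459/398168394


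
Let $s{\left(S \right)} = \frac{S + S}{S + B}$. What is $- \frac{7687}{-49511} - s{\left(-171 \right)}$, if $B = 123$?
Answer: $- \frac{2760631}{396088} \approx -6.9697$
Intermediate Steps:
$s{\left(S \right)} = \frac{2 S}{123 + S}$ ($s{\left(S \right)} = \frac{S + S}{S + 123} = \frac{2 S}{123 + S}$)
$- \frac{7687}{-49511} - s{\left(-171 \right)} = - \frac{7687}{-49511} - 2 \left(-171\right) \frac{1}{123 - 171} = \left(-7687\right) \left(- \frac{1}{49511}\right) - 2 \left(-171\right) \frac{1}{-48} = \frac{7687}{49511} - 2 \left(-171\right) \left(- \frac{1}{48}\right) = \frac{7687}{49511} - \frac{57}{8} = - \frac{2760631}{396088}$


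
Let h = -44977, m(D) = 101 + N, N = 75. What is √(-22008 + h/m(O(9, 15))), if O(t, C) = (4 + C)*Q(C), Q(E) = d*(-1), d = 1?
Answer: I*√43102235/44 ≈ 149.21*I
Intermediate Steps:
Q(E) = -1 (Q(E) = 1*(-1) = -1)
O(t, C) = -4 - C (O(t, C) = (4 + C)*(-1) = -4 - C)
m(D) = 176 (m(D) = 101 + 75 = 176)
√(-22008 + h/m(O(9, 15))) = √(-22008 - 44977/176) = √(-3918385/176) = I*√43102235/44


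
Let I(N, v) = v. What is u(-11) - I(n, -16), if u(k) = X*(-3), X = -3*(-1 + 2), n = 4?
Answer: 25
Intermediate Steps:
X = -3 (X = -3*1 = -3)
u(k) = 9 (u(k) = -3*(-3) = 9)
u(-11) - I(n, -16) = 9 - 1*(-16) = 9 + 16 = 25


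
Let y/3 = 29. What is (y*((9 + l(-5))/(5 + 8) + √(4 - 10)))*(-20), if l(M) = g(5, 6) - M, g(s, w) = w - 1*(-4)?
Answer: -41760/13 - 1740*I*√6 ≈ -3212.3 - 4262.1*I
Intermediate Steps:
g(s, w) = 4 + w (g(s, w) = w + 4 = 4 + w)
y = 87 (y = 3*29 = 87)
l(M) = 10 - M (l(M) = (4 + 6) - M = 10 - M)
(y*((9 + l(-5))/(5 + 8) + √(4 - 10)))*(-20) = (87*((9 + (10 - 1*(-5)))/(5 + 8) + √(4 - 10)))*(-20) = (87*((9 + (10 + 5))/13 + √(-6)))*(-20) = (87*((9 + 15)*(1/13) + I*√6))*(-20) = (87*(24*(1/13) + I*√6))*(-20) = (87*(24/13 + I*√6))*(-20) = (2088/13 + 87*I*√6)*(-20) = -41760/13 - 1740*I*√6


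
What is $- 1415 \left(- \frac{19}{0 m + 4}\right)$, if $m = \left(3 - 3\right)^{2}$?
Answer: $\frac{26885}{4} \approx 6721.3$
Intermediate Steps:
$m = 0$ ($m = 0^{2} = 0$)
$- 1415 \left(- \frac{19}{0 m + 4}\right) = - 1415 \left(- \frac{19}{0 \cdot 0 + 4}\right) = - 1415 \left(- \frac{19}{0 + 4}\right) = - 1415 \left(- \frac{19}{4}\right) = - 1415 \left(\left(-19\right) \frac{1}{4}\right) = \left(-1415\right) \left(- \frac{19}{4}\right) = \frac{26885}{4}$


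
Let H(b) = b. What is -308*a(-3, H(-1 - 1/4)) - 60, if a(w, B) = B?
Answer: 325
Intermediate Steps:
-308*a(-3, H(-1 - 1/4)) - 60 = -308*(-1 - 1/4) - 60 = -308*(-5/4) - 60 = 385 - 60 = 325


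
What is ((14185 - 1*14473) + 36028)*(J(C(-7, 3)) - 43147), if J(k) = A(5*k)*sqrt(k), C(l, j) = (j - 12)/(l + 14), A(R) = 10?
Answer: -1542073780 + 1072200*I*sqrt(7)/7 ≈ -1.5421e+9 + 4.0525e+5*I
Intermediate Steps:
C(l, j) = (-12 + j)/(14 + l)
J(k) = 10*sqrt(k)
((14185 - 1*14473) + 36028)*(J(C(-7, 3)) - 43147) = ((14185 - 1*14473) + 36028)*(10*sqrt((-12 + 3)/(14 - 7)) - 43147) = ((14185 - 14473) + 36028)*(10*sqrt(-9/7) - 43147) = (-288 + 36028)*(10*sqrt((1/7)*(-9)) - 43147) = 35740*(10*sqrt(-9/7) - 43147) = 35740*(10*(3*I*sqrt(7)/7) - 43147) = 35740*(30*I*sqrt(7)/7 - 43147) = 35740*(-43147 + 30*I*sqrt(7)/7) = -1542073780 + 1072200*I*sqrt(7)/7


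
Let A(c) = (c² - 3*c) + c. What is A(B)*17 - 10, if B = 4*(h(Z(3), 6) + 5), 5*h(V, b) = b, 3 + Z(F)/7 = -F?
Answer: 240062/25 ≈ 9602.5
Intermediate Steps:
Z(F) = -21 - 7*F (Z(F) = -21 + 7*(-F) = -21 - 7*F)
h(V, b) = b/5
B = 124/5 (B = 4*((⅕)*6 + 5) = 4*(6/5 + 5) = 4*(31/5) = 124/5 ≈ 24.800)
A(c) = c² - 2*c
A(B)*17 - 10 = (124*(-2 + 124/5)/5)*17 - 10 = ((124/5)*(114/5))*17 - 10 = (14136/25)*17 - 10 = 240312/25 - 10 = 240062/25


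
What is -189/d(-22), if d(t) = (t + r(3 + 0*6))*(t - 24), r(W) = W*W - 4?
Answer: -189/782 ≈ -0.24169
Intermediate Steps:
r(W) = -4 + W² (r(W) = W² - 4 = -4 + W²)
d(t) = (-24 + t)*(5 + t) (d(t) = (t + (-4 + (3 + 0*6)²))*(t - 24) = (t + (-4 + (3 + 0)²))*(-24 + t) = (t + (-4 + 3²))*(-24 + t) = (t + (-4 + 9))*(-24 + t) = (t + 5)*(-24 + t) = (5 + t)*(-24 + t) = (-24 + t)*(5 + t))
-189/d(-22) = -189/(-120 + (-22)² - 19*(-22)) = -189/(-120 + 484 + 418) = -189/782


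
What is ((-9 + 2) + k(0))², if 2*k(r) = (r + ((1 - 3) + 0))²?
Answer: 25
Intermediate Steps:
k(r) = (-2 + r)²/2 (k(r) = (r + ((1 - 3) + 0))²/2 = (r + (-2 + 0))²/2 = (r - 2)²/2 = (-2 + r)²/2)
((-9 + 2) + k(0))² = ((-9 + 2) + (-2 + 0)²/2)² = (-7 + (½)*(-2)²)² = (-7 + (½)*4)² = (-7 + 2)² = (-5)² = 25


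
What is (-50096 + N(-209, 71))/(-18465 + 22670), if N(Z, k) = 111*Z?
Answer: -14659/841 ≈ -17.430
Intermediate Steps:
(-50096 + N(-209, 71))/(-18465 + 22670) = (-50096 + 111*(-209))/(-18465 + 22670) = (-50096 - 23199)/4205 = -73295*1/4205 = -14659/841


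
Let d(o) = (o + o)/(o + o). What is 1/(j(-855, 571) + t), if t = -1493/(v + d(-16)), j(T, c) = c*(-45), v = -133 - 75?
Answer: -207/5317372 ≈ -3.8929e-5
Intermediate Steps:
d(o) = 1 (d(o) = (2*o)/((2*o)) = (2*o)*(1/(2*o)) = 1)
v = -208
j(T, c) = -45*c
t = 1493/207 (t = -1493/(-208 + 1) = -1493/(-207) = -1/207*(-1493) = 1493/207 ≈ 7.2126)
1/(j(-855, 571) + t) = 1/(-45*571 + 1493/207) = 1/(-25695 + 1493/207) = 1/(-5317372/207) = -207/5317372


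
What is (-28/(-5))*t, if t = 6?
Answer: 168/5 ≈ 33.600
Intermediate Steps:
(-28/(-5))*t = (-28/(-5))*6 = -⅕*(-28)*6 = (28/5)*6 = 168/5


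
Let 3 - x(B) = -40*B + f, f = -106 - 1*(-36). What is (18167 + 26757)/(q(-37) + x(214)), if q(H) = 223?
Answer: 11231/2214 ≈ 5.0727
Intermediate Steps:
f = -70 (f = -106 + 36 = -70)
x(B) = 73 + 40*B (x(B) = 3 - (-40*B - 70) = 3 - (-70 - 40*B) = 3 + (70 + 40*B) = 73 + 40*B)
(18167 + 26757)/(q(-37) + x(214)) = (18167 + 26757)/(223 + (73 + 40*214)) = 44924/(223 + (73 + 8560)) = 44924/(223 + 8633) = 44924/8856 = 44924*(1/8856) = 11231/2214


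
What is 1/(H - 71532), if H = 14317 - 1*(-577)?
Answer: -1/56638 ≈ -1.7656e-5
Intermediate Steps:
H = 14894 (H = 14317 + 577 = 14894)
1/(H - 71532) = 1/(14894 - 71532) = 1/(-56638) = -1/56638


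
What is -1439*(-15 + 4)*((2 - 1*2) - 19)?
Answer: -300751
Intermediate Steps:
-1439*(-15 + 4)*((2 - 1*2) - 19) = -(-15829)*((2 - 2) - 19) = -(-15829)*(0 - 19) = -(-15829)*(-19) = -1439*209 = -300751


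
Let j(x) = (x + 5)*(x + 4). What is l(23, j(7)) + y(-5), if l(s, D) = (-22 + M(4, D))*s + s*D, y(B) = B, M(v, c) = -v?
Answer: 2433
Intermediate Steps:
j(x) = (4 + x)*(5 + x) (j(x) = (5 + x)*(4 + x) = (4 + x)*(5 + x))
l(s, D) = -26*s + D*s (l(s, D) = (-22 - 1*4)*s + s*D = (-22 - 4)*s + D*s = -26*s + D*s)
l(23, j(7)) + y(-5) = 23*(-26 + (20 + 7**2 + 9*7)) - 5 = 23*(-26 + (20 + 49 + 63)) - 5 = 23*(-26 + 132) - 5 = 23*106 - 5 = 2438 - 5 = 2433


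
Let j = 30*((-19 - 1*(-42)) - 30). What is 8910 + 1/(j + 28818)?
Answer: 254897281/28608 ≈ 8910.0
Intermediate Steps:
j = -210 (j = 30*((-19 + 42) - 30) = 30*(23 - 30) = 30*(-7) = -210)
8910 + 1/(j + 28818) = 8910 + 1/(-210 + 28818) = 8910 + 1/28608 = 254897281/28608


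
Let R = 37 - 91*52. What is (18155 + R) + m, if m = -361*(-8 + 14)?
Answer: 11294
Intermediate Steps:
R = -4695 (R = 37 - 4732 = -4695)
m = -2166 (m = -361*6 = -2166)
(18155 + R) + m = (18155 - 4695) - 2166 = 13460 - 2166 = 11294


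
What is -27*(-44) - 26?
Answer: 1162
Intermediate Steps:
-27*(-44) - 26 = 1188 - 26 = 1162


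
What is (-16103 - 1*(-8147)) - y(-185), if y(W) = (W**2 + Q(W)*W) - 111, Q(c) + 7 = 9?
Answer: -41700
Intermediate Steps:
Q(c) = 2 (Q(c) = -7 + 9 = 2)
y(W) = -111 + W**2 + 2*W (y(W) = (W**2 + 2*W) - 111 = -111 + W**2 + 2*W)
(-16103 - 1*(-8147)) - y(-185) = (-16103 - 1*(-8147)) - (-111 + (-185)**2 + 2*(-185)) = (-16103 + 8147) - (-111 + 34225 - 370) = -7956 - 1*33744 = -7956 - 33744 = -41700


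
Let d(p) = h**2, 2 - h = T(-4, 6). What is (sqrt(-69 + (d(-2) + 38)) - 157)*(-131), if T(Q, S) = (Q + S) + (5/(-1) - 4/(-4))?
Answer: 20567 - 131*I*sqrt(15) ≈ 20567.0 - 507.36*I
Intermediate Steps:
T(Q, S) = -4 + Q + S (T(Q, S) = (Q + S) + (5*(-1) - 4*(-1/4)) = (Q + S) + (-5 + 1) = (Q + S) - 4 = -4 + Q + S)
h = 4 (h = 2 - (-4 - 4 + 6) = 2 - 1*(-2) = 2 + 2 = 4)
d(p) = 16 (d(p) = 4**2 = 16)
(sqrt(-69 + (d(-2) + 38)) - 157)*(-131) = (sqrt(-69 + (16 + 38)) - 157)*(-131) = (sqrt(-69 + 54) - 157)*(-131) = (sqrt(-15) - 157)*(-131) = (I*sqrt(15) - 157)*(-131) = (-157 + I*sqrt(15))*(-131) = 20567 - 131*I*sqrt(15)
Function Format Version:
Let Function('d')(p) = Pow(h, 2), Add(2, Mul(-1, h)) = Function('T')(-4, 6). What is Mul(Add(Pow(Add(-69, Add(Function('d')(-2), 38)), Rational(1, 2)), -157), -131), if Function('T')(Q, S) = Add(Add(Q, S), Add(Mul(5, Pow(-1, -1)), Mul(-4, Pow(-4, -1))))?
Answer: Add(20567, Mul(-131, I, Pow(15, Rational(1, 2)))) ≈ Add(20567., Mul(-507.36, I))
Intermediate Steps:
Function('T')(Q, S) = Add(-4, Q, S) (Function('T')(Q, S) = Add(Add(Q, S), Add(Mul(5, -1), Mul(-4, Rational(-1, 4)))) = Add(Add(Q, S), Add(-5, 1)) = Add(Add(Q, S), -4) = Add(-4, Q, S))
h = 4 (h = Add(2, Mul(-1, Add(-4, -4, 6))) = Add(2, Mul(-1, -2)) = Add(2, 2) = 4)
Function('d')(p) = 16 (Function('d')(p) = Pow(4, 2) = 16)
Mul(Add(Pow(Add(-69, Add(Function('d')(-2), 38)), Rational(1, 2)), -157), -131) = Mul(Add(Pow(Add(-69, Add(16, 38)), Rational(1, 2)), -157), -131) = Mul(Add(Pow(Add(-69, 54), Rational(1, 2)), -157), -131) = Mul(Add(Pow(-15, Rational(1, 2)), -157), -131) = Mul(Add(Mul(I, Pow(15, Rational(1, 2))), -157), -131) = Mul(Add(-157, Mul(I, Pow(15, Rational(1, 2)))), -131) = Add(20567, Mul(-131, I, Pow(15, Rational(1, 2))))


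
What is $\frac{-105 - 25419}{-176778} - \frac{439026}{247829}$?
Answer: $- \frac{3960252824}{2433928609} \approx -1.6271$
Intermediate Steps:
$\frac{-105 - 25419}{-176778} - \frac{439026}{247829} = \left(-105 - 25419\right) \left(- \frac{1}{176778}\right) - \frac{439026}{247829} = \left(-25524\right) \left(- \frac{1}{176778}\right) - \frac{439026}{247829} = \frac{1418}{9821} - \frac{439026}{247829} = - \frac{3960252824}{2433928609}$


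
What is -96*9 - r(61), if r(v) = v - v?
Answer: -864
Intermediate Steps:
r(v) = 0
-96*9 - r(61) = -96*9 - 1*0 = -864 + 0 = -864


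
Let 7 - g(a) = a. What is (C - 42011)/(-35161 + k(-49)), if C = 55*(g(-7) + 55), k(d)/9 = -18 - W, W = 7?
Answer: 19108/17693 ≈ 1.0800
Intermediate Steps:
g(a) = 7 - a
k(d) = -225 (k(d) = 9*(-18 - 1*7) = 9*(-18 - 7) = 9*(-25) = -225)
C = 3795 (C = 55*((7 - 1*(-7)) + 55) = 55*((7 + 7) + 55) = 55*(14 + 55) = 55*69 = 3795)
(C - 42011)/(-35161 + k(-49)) = (3795 - 42011)/(-35161 - 225) = -38216/(-35386) = -38216*(-1/35386) = 19108/17693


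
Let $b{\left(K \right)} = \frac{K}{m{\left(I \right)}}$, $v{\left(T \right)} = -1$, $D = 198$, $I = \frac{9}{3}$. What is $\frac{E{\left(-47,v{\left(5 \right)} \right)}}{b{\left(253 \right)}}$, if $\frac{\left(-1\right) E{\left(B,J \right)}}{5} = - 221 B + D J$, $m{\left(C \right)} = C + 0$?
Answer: $- \frac{6645}{11} \approx -604.09$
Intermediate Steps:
$I = 3$ ($I = 9 \cdot \frac{1}{3} = 3$)
$m{\left(C \right)} = C$
$E{\left(B,J \right)} = - 990 J + 1105 B$ ($E{\left(B,J \right)} = - 5 \left(- 221 B + 198 J\right) = - 990 J + 1105 B$)
$b{\left(K \right)} = \frac{K}{3}$
$\frac{E{\left(-47,v{\left(5 \right)} \right)}}{b{\left(253 \right)}} = \frac{\left(-990\right) \left(-1\right) + 1105 \left(-47\right)}{\frac{1}{3} \cdot 253} = \frac{990 - 51935}{\frac{253}{3}} = \left(-50945\right) \frac{3}{253} = - \frac{6645}{11}$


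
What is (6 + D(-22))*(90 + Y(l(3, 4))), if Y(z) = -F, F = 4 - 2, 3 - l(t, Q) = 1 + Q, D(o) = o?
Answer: -1408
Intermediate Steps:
l(t, Q) = 2 - Q (l(t, Q) = 3 - (1 + Q) = 3 + (-1 - Q) = 2 - Q)
F = 2
Y(z) = -2 (Y(z) = -1*2 = -2)
(6 + D(-22))*(90 + Y(l(3, 4))) = (6 - 22)*(90 - 2) = -16*88 = -1408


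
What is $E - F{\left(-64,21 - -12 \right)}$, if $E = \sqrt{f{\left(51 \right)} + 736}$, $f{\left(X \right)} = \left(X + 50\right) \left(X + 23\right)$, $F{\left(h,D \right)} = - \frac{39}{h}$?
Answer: $- \frac{39}{64} + \sqrt{8210} \approx 90.0$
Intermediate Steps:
$f{\left(X \right)} = \left(23 + X\right) \left(50 + X\right)$ ($f{\left(X \right)} = \left(50 + X\right) \left(23 + X\right) = \left(23 + X\right) \left(50 + X\right)$)
$E = \sqrt{8210}$ ($E = \sqrt{\left(1150 + 51^{2} + 73 \cdot 51\right) + 736} = \sqrt{\left(1150 + 2601 + 3723\right) + 736} = \sqrt{7474 + 736} = \sqrt{8210} \approx 90.609$)
$E - F{\left(-64,21 - -12 \right)} = \sqrt{8210} - - \frac{39}{-64} = \sqrt{8210} - \left(-39\right) \left(- \frac{1}{64}\right) = \sqrt{8210} - \frac{39}{64} = - \frac{39}{64} + \sqrt{8210}$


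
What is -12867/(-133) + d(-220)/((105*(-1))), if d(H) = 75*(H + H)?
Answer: 54667/133 ≈ 411.03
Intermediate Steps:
d(H) = 150*H (d(H) = 75*(2*H) = 150*H)
-12867/(-133) + d(-220)/((105*(-1))) = -12867/(-133) + (150*(-220))/((105*(-1))) = -12867*(-1/133) - 33000/(-105) = 12867/133 - 33000*(-1/105) = 12867/133 + 2200/7 = 54667/133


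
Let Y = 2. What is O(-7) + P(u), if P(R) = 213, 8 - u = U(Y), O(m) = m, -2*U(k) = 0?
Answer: 206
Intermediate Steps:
U(k) = 0 (U(k) = -½*0 = 0)
u = 8 (u = 8 - 1*0 = 8 + 0 = 8)
O(-7) + P(u) = -7 + 213 = 206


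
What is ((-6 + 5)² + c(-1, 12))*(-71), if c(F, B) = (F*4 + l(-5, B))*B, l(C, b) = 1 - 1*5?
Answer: 6745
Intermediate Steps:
l(C, b) = -4 (l(C, b) = 1 - 5 = -4)
c(F, B) = B*(-4 + 4*F) (c(F, B) = (F*4 - 4)*B = (4*F - 4)*B = (-4 + 4*F)*B = B*(-4 + 4*F))
((-6 + 5)² + c(-1, 12))*(-71) = ((-6 + 5)² + 4*12*(-1 - 1))*(-71) = ((-1)² + 4*12*(-2))*(-71) = (1 - 96)*(-71) = -95*(-71) = 6745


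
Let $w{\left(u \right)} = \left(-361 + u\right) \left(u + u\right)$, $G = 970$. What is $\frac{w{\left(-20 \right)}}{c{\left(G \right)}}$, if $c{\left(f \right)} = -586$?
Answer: $- \frac{7620}{293} \approx -26.007$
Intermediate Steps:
$w{\left(u \right)} = 2 u \left(-361 + u\right)$ ($w{\left(u \right)} = \left(-361 + u\right) 2 u = 2 u \left(-361 + u\right)$)
$\frac{w{\left(-20 \right)}}{c{\left(G \right)}} = \frac{2 \left(-20\right) \left(-361 - 20\right)}{-586} = 2 \left(-20\right) \left(-381\right) \left(- \frac{1}{586}\right) = 15240 \left(- \frac{1}{586}\right) = - \frac{7620}{293}$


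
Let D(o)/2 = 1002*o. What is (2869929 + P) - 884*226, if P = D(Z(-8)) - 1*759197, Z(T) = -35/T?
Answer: 3839431/2 ≈ 1.9197e+6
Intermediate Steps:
D(o) = 2004*o (D(o) = 2*(1002*o) = 2004*o)
P = -1500859/2 (P = 2004*(-35/(-8)) - 1*759197 = 2004*(-35*(-1/8)) - 759197 = 2004*(35/8) - 759197 = 17535/2 - 759197 = -1500859/2 ≈ -7.5043e+5)
(2869929 + P) - 884*226 = (2869929 - 1500859/2) - 884*226 = 4238999/2 - 199784 = 3839431/2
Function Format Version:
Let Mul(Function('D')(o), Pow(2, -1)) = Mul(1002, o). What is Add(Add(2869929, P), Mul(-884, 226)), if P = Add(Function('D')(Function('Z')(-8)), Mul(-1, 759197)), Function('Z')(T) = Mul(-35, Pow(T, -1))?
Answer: Rational(3839431, 2) ≈ 1.9197e+6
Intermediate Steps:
Function('D')(o) = Mul(2004, o) (Function('D')(o) = Mul(2, Mul(1002, o)) = Mul(2004, o))
P = Rational(-1500859, 2) (P = Add(Mul(2004, Mul(-35, Pow(-8, -1))), Mul(-1, 759197)) = Add(Mul(2004, Mul(-35, Rational(-1, 8))), -759197) = Add(Mul(2004, Rational(35, 8)), -759197) = Add(Rational(17535, 2), -759197) = Rational(-1500859, 2) ≈ -7.5043e+5)
Add(Add(2869929, P), Mul(-884, 226)) = Add(Add(2869929, Rational(-1500859, 2)), Mul(-884, 226)) = Add(Rational(4238999, 2), -199784) = Rational(3839431, 2)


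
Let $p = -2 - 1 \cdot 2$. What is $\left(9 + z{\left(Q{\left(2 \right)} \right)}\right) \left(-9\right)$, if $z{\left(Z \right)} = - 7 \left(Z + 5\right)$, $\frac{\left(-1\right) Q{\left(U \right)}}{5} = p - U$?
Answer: $2124$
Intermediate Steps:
$p = -4$ ($p = -2 - 2 = -4$)
$Q{\left(U \right)} = 20 + 5 U$ ($Q{\left(U \right)} = - 5 \left(-4 - U\right) = 20 + 5 U$)
$z{\left(Z \right)} = -35 - 7 Z$ ($z{\left(Z \right)} = - 7 \left(5 + Z\right) = -35 - 7 Z$)
$\left(9 + z{\left(Q{\left(2 \right)} \right)}\right) \left(-9\right) = \left(9 - \left(35 + 7 \left(20 + 5 \cdot 2\right)\right)\right) \left(-9\right) = \left(9 - \left(35 + 7 \left(20 + 10\right)\right)\right) \left(-9\right) = \left(9 - 245\right) \left(-9\right) = \left(-236\right) \left(-9\right) = 2124$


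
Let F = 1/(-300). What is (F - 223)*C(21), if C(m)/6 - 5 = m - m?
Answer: -66901/10 ≈ -6690.1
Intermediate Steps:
F = -1/300 ≈ -0.0033333
C(m) = 30 (C(m) = 30 + 6*(m - m) = 30 + 6*0 = 30 + 0 = 30)
(F - 223)*C(21) = (-1/300 - 223)*30 = -66901/300*30 = -66901/10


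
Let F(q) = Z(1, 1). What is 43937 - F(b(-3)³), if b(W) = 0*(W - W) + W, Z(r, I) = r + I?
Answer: 43935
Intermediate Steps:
Z(r, I) = I + r
b(W) = W (b(W) = 0*0 + W = 0 + W = W)
F(q) = 2 (F(q) = 1 + 1 = 2)
43937 - F(b(-3)³) = 43937 - 1*2 = 43937 - 2 = 43935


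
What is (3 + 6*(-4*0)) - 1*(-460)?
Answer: 463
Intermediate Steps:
(3 + 6*(-4*0)) - 1*(-460) = (3 + 6*0) + 460 = (3 + 0) + 460 = 3 + 460 = 463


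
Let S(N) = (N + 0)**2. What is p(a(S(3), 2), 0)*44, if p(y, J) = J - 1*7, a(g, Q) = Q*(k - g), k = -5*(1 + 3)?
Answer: -308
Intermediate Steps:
k = -20 (k = -5*4 = -20)
S(N) = N**2
a(g, Q) = Q*(-20 - g)
p(y, J) = -7 + J (p(y, J) = J - 7 = -7 + J)
p(a(S(3), 2), 0)*44 = (-7 + 0)*44 = -7*44 = -308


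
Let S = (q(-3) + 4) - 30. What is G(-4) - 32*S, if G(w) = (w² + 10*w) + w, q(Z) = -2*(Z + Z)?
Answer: 420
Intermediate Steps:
q(Z) = -4*Z
G(w) = w² + 11*w
S = -14 (S = (-4*(-3) + 4) - 30 = (12 + 4) - 30 = 16 - 30 = -14)
G(-4) - 32*S = -4*(11 - 4) - 32*(-14) = -4*7 + 448 = -28 + 448 = 420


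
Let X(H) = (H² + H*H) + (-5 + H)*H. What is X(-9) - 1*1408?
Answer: -1120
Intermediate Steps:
X(H) = 2*H² + H*(-5 + H) (X(H) = (H² + H²) + H*(-5 + H) = 2*H² + H*(-5 + H))
X(-9) - 1*1408 = -9*(-5 + 3*(-9)) - 1*1408 = -9*(-5 - 27) - 1408 = -9*(-32) - 1408 = 288 - 1408 = -1120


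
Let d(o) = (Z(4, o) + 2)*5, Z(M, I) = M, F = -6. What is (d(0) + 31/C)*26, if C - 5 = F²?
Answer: 32786/41 ≈ 799.66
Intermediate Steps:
C = 41 (C = 5 + (-6)² = 5 + 36 = 41)
d(o) = 30 (d(o) = (4 + 2)*5 = 6*5 = 30)
(d(0) + 31/C)*26 = (30 + 31/41)*26 = (1261/41)*26 = 32786/41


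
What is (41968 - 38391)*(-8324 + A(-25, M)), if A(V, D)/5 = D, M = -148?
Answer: -32421928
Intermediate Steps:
A(V, D) = 5*D
(41968 - 38391)*(-8324 + A(-25, M)) = (41968 - 38391)*(-8324 + 5*(-148)) = 3577*(-8324 - 740) = 3577*(-9064) = -32421928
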